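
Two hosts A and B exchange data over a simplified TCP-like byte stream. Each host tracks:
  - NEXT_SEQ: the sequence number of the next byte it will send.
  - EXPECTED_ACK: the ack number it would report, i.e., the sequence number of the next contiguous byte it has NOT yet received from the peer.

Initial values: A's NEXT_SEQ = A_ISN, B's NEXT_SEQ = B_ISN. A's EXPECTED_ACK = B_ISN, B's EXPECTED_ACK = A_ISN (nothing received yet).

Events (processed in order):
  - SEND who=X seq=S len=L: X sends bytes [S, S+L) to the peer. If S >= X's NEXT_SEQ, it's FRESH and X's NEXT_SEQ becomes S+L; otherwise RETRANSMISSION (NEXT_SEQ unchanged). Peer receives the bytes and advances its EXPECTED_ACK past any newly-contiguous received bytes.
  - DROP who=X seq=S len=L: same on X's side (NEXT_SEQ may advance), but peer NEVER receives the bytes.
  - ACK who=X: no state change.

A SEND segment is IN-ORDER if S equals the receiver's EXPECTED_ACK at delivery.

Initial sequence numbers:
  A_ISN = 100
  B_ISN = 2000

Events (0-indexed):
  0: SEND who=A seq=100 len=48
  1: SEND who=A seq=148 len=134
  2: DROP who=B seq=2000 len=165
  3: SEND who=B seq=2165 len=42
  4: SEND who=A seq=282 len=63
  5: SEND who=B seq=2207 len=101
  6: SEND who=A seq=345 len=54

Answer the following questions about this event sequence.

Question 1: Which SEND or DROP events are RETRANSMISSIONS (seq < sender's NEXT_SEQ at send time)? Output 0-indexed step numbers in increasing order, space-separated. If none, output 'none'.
Answer: none

Derivation:
Step 0: SEND seq=100 -> fresh
Step 1: SEND seq=148 -> fresh
Step 2: DROP seq=2000 -> fresh
Step 3: SEND seq=2165 -> fresh
Step 4: SEND seq=282 -> fresh
Step 5: SEND seq=2207 -> fresh
Step 6: SEND seq=345 -> fresh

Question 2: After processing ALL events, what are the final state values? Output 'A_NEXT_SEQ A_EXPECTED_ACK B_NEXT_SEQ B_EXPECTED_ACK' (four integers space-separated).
Answer: 399 2000 2308 399

Derivation:
After event 0: A_seq=148 A_ack=2000 B_seq=2000 B_ack=148
After event 1: A_seq=282 A_ack=2000 B_seq=2000 B_ack=282
After event 2: A_seq=282 A_ack=2000 B_seq=2165 B_ack=282
After event 3: A_seq=282 A_ack=2000 B_seq=2207 B_ack=282
After event 4: A_seq=345 A_ack=2000 B_seq=2207 B_ack=345
After event 5: A_seq=345 A_ack=2000 B_seq=2308 B_ack=345
After event 6: A_seq=399 A_ack=2000 B_seq=2308 B_ack=399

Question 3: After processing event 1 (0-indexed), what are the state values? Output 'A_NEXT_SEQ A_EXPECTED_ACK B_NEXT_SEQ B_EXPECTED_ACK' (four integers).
After event 0: A_seq=148 A_ack=2000 B_seq=2000 B_ack=148
After event 1: A_seq=282 A_ack=2000 B_seq=2000 B_ack=282

282 2000 2000 282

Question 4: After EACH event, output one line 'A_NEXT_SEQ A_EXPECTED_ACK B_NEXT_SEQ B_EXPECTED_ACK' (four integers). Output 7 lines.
148 2000 2000 148
282 2000 2000 282
282 2000 2165 282
282 2000 2207 282
345 2000 2207 345
345 2000 2308 345
399 2000 2308 399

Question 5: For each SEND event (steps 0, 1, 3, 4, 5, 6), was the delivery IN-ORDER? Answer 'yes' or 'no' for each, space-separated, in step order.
Answer: yes yes no yes no yes

Derivation:
Step 0: SEND seq=100 -> in-order
Step 1: SEND seq=148 -> in-order
Step 3: SEND seq=2165 -> out-of-order
Step 4: SEND seq=282 -> in-order
Step 5: SEND seq=2207 -> out-of-order
Step 6: SEND seq=345 -> in-order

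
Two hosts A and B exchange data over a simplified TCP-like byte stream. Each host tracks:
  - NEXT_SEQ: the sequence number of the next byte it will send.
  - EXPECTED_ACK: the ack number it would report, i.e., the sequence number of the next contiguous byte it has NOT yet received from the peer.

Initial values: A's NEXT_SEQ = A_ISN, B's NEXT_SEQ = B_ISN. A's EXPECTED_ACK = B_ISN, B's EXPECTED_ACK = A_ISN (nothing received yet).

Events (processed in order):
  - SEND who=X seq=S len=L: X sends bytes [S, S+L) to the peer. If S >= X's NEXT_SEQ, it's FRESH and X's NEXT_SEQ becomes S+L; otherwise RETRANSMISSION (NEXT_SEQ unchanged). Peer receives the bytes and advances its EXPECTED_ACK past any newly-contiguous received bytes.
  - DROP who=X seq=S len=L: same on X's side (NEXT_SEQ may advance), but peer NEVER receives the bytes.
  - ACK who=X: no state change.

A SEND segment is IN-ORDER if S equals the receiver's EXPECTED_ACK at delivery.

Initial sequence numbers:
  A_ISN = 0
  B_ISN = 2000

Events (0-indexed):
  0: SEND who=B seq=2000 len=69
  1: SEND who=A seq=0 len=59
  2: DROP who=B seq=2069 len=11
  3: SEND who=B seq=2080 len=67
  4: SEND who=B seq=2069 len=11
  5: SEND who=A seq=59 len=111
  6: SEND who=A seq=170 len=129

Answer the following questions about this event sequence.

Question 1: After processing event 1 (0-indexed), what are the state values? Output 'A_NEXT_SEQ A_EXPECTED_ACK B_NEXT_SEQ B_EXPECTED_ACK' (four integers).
After event 0: A_seq=0 A_ack=2069 B_seq=2069 B_ack=0
After event 1: A_seq=59 A_ack=2069 B_seq=2069 B_ack=59

59 2069 2069 59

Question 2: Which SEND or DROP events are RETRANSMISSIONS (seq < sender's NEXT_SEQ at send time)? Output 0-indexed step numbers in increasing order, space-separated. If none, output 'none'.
Step 0: SEND seq=2000 -> fresh
Step 1: SEND seq=0 -> fresh
Step 2: DROP seq=2069 -> fresh
Step 3: SEND seq=2080 -> fresh
Step 4: SEND seq=2069 -> retransmit
Step 5: SEND seq=59 -> fresh
Step 6: SEND seq=170 -> fresh

Answer: 4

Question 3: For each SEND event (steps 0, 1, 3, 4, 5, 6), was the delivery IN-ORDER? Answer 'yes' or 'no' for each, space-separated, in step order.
Step 0: SEND seq=2000 -> in-order
Step 1: SEND seq=0 -> in-order
Step 3: SEND seq=2080 -> out-of-order
Step 4: SEND seq=2069 -> in-order
Step 5: SEND seq=59 -> in-order
Step 6: SEND seq=170 -> in-order

Answer: yes yes no yes yes yes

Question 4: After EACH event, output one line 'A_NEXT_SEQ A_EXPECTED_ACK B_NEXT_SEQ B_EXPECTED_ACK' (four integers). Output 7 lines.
0 2069 2069 0
59 2069 2069 59
59 2069 2080 59
59 2069 2147 59
59 2147 2147 59
170 2147 2147 170
299 2147 2147 299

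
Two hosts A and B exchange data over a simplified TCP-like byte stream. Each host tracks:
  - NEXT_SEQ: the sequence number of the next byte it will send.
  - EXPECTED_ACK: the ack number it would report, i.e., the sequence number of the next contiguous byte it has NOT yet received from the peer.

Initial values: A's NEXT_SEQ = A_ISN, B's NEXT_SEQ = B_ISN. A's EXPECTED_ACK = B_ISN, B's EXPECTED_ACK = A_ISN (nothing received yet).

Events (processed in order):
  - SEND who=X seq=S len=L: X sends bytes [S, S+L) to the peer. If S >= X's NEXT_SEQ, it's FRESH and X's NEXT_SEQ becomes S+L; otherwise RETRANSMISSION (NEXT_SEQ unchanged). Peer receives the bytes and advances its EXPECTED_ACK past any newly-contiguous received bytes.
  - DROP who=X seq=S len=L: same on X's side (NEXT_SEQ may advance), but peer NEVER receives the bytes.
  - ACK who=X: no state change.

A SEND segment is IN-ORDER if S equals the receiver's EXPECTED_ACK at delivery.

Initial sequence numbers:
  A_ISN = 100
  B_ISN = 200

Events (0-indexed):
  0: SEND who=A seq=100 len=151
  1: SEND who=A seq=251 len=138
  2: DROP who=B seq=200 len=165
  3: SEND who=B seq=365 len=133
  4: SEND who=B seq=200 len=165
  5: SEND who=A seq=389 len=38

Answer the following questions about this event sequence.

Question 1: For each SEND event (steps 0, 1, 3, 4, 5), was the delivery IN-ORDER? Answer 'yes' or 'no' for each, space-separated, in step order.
Answer: yes yes no yes yes

Derivation:
Step 0: SEND seq=100 -> in-order
Step 1: SEND seq=251 -> in-order
Step 3: SEND seq=365 -> out-of-order
Step 4: SEND seq=200 -> in-order
Step 5: SEND seq=389 -> in-order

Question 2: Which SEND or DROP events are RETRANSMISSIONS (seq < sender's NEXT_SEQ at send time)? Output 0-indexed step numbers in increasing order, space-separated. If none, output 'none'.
Answer: 4

Derivation:
Step 0: SEND seq=100 -> fresh
Step 1: SEND seq=251 -> fresh
Step 2: DROP seq=200 -> fresh
Step 3: SEND seq=365 -> fresh
Step 4: SEND seq=200 -> retransmit
Step 5: SEND seq=389 -> fresh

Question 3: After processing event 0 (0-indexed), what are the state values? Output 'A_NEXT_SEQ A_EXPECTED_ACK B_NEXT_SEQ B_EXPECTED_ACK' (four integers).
After event 0: A_seq=251 A_ack=200 B_seq=200 B_ack=251

251 200 200 251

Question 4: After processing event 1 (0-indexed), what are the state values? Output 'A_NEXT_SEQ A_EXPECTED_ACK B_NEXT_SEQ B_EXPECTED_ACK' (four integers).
After event 0: A_seq=251 A_ack=200 B_seq=200 B_ack=251
After event 1: A_seq=389 A_ack=200 B_seq=200 B_ack=389

389 200 200 389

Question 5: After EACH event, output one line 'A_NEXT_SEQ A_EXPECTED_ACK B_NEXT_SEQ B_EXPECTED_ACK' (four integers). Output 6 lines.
251 200 200 251
389 200 200 389
389 200 365 389
389 200 498 389
389 498 498 389
427 498 498 427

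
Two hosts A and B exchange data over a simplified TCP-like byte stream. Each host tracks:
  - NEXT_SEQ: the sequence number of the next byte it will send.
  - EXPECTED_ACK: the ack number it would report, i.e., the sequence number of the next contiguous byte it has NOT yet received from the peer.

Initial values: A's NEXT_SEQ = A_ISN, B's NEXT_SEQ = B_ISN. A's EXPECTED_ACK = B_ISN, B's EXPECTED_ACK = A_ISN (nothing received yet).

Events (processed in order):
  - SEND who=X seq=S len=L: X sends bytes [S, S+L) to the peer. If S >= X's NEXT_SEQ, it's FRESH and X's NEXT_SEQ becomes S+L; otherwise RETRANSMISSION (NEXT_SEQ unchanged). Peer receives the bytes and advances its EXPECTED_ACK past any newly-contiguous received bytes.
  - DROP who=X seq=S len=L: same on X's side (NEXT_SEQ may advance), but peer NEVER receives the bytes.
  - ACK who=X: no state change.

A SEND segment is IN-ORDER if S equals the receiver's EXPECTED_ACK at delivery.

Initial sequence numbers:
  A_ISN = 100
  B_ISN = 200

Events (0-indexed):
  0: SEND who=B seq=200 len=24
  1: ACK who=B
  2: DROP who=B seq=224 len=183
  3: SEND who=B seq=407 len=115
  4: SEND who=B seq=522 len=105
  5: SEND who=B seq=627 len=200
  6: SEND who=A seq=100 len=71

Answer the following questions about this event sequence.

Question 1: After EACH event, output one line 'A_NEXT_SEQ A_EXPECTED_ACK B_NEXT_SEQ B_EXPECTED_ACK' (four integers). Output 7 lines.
100 224 224 100
100 224 224 100
100 224 407 100
100 224 522 100
100 224 627 100
100 224 827 100
171 224 827 171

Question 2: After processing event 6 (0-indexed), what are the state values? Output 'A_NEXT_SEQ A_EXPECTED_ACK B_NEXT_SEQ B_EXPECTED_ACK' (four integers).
After event 0: A_seq=100 A_ack=224 B_seq=224 B_ack=100
After event 1: A_seq=100 A_ack=224 B_seq=224 B_ack=100
After event 2: A_seq=100 A_ack=224 B_seq=407 B_ack=100
After event 3: A_seq=100 A_ack=224 B_seq=522 B_ack=100
After event 4: A_seq=100 A_ack=224 B_seq=627 B_ack=100
After event 5: A_seq=100 A_ack=224 B_seq=827 B_ack=100
After event 6: A_seq=171 A_ack=224 B_seq=827 B_ack=171

171 224 827 171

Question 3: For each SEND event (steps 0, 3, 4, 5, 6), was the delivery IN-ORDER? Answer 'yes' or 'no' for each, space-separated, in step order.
Answer: yes no no no yes

Derivation:
Step 0: SEND seq=200 -> in-order
Step 3: SEND seq=407 -> out-of-order
Step 4: SEND seq=522 -> out-of-order
Step 5: SEND seq=627 -> out-of-order
Step 6: SEND seq=100 -> in-order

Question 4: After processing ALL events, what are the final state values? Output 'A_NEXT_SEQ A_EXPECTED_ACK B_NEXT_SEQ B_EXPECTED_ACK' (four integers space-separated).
After event 0: A_seq=100 A_ack=224 B_seq=224 B_ack=100
After event 1: A_seq=100 A_ack=224 B_seq=224 B_ack=100
After event 2: A_seq=100 A_ack=224 B_seq=407 B_ack=100
After event 3: A_seq=100 A_ack=224 B_seq=522 B_ack=100
After event 4: A_seq=100 A_ack=224 B_seq=627 B_ack=100
After event 5: A_seq=100 A_ack=224 B_seq=827 B_ack=100
After event 6: A_seq=171 A_ack=224 B_seq=827 B_ack=171

Answer: 171 224 827 171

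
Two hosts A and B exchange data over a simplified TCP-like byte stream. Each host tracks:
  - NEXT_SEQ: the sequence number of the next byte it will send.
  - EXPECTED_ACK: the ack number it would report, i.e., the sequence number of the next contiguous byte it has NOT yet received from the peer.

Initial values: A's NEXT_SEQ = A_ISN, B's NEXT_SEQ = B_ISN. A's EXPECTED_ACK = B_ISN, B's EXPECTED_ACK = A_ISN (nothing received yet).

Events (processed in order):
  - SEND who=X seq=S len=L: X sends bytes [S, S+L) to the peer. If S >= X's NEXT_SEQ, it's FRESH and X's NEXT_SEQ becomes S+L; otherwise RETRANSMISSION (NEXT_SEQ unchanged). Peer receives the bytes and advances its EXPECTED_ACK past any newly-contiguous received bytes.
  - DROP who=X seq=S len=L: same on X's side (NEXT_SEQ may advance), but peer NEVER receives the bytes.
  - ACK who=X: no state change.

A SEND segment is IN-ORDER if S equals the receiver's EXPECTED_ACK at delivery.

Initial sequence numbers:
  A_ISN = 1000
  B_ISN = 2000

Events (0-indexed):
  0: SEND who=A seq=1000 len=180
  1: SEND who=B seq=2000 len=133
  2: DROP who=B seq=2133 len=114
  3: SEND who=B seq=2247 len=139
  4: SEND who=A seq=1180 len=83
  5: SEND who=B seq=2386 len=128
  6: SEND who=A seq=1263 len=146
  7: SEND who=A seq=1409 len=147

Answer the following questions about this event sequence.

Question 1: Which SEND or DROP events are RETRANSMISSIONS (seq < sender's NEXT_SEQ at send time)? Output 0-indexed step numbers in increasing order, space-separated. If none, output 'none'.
Answer: none

Derivation:
Step 0: SEND seq=1000 -> fresh
Step 1: SEND seq=2000 -> fresh
Step 2: DROP seq=2133 -> fresh
Step 3: SEND seq=2247 -> fresh
Step 4: SEND seq=1180 -> fresh
Step 5: SEND seq=2386 -> fresh
Step 6: SEND seq=1263 -> fresh
Step 7: SEND seq=1409 -> fresh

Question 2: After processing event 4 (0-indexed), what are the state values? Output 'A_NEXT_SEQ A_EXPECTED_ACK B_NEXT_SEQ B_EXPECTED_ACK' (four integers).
After event 0: A_seq=1180 A_ack=2000 B_seq=2000 B_ack=1180
After event 1: A_seq=1180 A_ack=2133 B_seq=2133 B_ack=1180
After event 2: A_seq=1180 A_ack=2133 B_seq=2247 B_ack=1180
After event 3: A_seq=1180 A_ack=2133 B_seq=2386 B_ack=1180
After event 4: A_seq=1263 A_ack=2133 B_seq=2386 B_ack=1263

1263 2133 2386 1263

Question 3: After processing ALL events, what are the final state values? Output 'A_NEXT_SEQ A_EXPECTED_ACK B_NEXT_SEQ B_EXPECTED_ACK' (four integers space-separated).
After event 0: A_seq=1180 A_ack=2000 B_seq=2000 B_ack=1180
After event 1: A_seq=1180 A_ack=2133 B_seq=2133 B_ack=1180
After event 2: A_seq=1180 A_ack=2133 B_seq=2247 B_ack=1180
After event 3: A_seq=1180 A_ack=2133 B_seq=2386 B_ack=1180
After event 4: A_seq=1263 A_ack=2133 B_seq=2386 B_ack=1263
After event 5: A_seq=1263 A_ack=2133 B_seq=2514 B_ack=1263
After event 6: A_seq=1409 A_ack=2133 B_seq=2514 B_ack=1409
After event 7: A_seq=1556 A_ack=2133 B_seq=2514 B_ack=1556

Answer: 1556 2133 2514 1556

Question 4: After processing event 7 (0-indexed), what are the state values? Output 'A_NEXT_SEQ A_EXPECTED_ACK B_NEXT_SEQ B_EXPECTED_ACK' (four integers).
After event 0: A_seq=1180 A_ack=2000 B_seq=2000 B_ack=1180
After event 1: A_seq=1180 A_ack=2133 B_seq=2133 B_ack=1180
After event 2: A_seq=1180 A_ack=2133 B_seq=2247 B_ack=1180
After event 3: A_seq=1180 A_ack=2133 B_seq=2386 B_ack=1180
After event 4: A_seq=1263 A_ack=2133 B_seq=2386 B_ack=1263
After event 5: A_seq=1263 A_ack=2133 B_seq=2514 B_ack=1263
After event 6: A_seq=1409 A_ack=2133 B_seq=2514 B_ack=1409
After event 7: A_seq=1556 A_ack=2133 B_seq=2514 B_ack=1556

1556 2133 2514 1556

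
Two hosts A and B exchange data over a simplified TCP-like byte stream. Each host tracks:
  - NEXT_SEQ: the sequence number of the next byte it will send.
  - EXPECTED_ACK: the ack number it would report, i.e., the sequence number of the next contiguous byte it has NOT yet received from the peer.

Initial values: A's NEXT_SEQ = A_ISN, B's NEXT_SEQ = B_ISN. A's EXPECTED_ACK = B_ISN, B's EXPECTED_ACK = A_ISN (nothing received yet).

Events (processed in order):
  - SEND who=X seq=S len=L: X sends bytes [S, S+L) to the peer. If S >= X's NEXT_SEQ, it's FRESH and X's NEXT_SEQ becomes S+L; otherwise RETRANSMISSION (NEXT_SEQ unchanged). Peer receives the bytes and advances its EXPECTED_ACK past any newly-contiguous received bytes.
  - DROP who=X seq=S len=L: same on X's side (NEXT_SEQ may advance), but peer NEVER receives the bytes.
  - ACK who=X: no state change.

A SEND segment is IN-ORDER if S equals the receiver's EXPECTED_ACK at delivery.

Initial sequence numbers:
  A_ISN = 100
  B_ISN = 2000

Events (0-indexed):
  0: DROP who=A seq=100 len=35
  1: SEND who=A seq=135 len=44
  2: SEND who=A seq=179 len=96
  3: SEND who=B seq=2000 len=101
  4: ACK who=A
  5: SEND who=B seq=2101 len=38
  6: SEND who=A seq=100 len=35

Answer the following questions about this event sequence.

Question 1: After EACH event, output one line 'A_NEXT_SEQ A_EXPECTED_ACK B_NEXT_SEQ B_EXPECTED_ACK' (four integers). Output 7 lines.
135 2000 2000 100
179 2000 2000 100
275 2000 2000 100
275 2101 2101 100
275 2101 2101 100
275 2139 2139 100
275 2139 2139 275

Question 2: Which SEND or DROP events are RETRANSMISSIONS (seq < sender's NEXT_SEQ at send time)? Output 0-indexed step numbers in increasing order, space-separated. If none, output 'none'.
Answer: 6

Derivation:
Step 0: DROP seq=100 -> fresh
Step 1: SEND seq=135 -> fresh
Step 2: SEND seq=179 -> fresh
Step 3: SEND seq=2000 -> fresh
Step 5: SEND seq=2101 -> fresh
Step 6: SEND seq=100 -> retransmit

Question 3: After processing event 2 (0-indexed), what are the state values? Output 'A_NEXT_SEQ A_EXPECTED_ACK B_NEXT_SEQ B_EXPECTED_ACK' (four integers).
After event 0: A_seq=135 A_ack=2000 B_seq=2000 B_ack=100
After event 1: A_seq=179 A_ack=2000 B_seq=2000 B_ack=100
After event 2: A_seq=275 A_ack=2000 B_seq=2000 B_ack=100

275 2000 2000 100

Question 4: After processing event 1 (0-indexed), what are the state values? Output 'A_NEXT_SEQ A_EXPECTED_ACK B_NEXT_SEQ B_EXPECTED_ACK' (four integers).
After event 0: A_seq=135 A_ack=2000 B_seq=2000 B_ack=100
After event 1: A_seq=179 A_ack=2000 B_seq=2000 B_ack=100

179 2000 2000 100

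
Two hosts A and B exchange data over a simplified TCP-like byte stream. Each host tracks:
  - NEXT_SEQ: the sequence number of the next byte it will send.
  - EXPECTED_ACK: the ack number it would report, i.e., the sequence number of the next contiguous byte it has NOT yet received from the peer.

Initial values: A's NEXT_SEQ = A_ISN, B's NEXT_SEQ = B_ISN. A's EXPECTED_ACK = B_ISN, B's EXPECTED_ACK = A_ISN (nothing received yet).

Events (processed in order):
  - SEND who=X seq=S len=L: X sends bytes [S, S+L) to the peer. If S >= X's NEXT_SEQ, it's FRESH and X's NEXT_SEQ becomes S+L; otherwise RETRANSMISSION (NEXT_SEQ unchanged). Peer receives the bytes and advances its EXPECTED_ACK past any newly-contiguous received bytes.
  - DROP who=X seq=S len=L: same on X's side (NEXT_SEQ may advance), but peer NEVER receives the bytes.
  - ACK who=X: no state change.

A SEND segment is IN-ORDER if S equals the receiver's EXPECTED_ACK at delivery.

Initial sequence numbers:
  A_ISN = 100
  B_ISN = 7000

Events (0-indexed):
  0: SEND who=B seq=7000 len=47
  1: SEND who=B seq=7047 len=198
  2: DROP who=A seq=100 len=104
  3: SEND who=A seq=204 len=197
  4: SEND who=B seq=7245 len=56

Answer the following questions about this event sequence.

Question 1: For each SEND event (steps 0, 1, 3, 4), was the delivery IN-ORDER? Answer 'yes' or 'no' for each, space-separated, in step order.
Answer: yes yes no yes

Derivation:
Step 0: SEND seq=7000 -> in-order
Step 1: SEND seq=7047 -> in-order
Step 3: SEND seq=204 -> out-of-order
Step 4: SEND seq=7245 -> in-order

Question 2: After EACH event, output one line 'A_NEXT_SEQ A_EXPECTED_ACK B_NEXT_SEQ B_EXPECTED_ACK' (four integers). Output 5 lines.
100 7047 7047 100
100 7245 7245 100
204 7245 7245 100
401 7245 7245 100
401 7301 7301 100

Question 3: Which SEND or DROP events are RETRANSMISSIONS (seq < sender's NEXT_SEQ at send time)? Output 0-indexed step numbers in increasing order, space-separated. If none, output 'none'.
Step 0: SEND seq=7000 -> fresh
Step 1: SEND seq=7047 -> fresh
Step 2: DROP seq=100 -> fresh
Step 3: SEND seq=204 -> fresh
Step 4: SEND seq=7245 -> fresh

Answer: none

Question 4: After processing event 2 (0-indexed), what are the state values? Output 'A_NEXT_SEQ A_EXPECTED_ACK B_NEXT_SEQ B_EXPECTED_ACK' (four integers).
After event 0: A_seq=100 A_ack=7047 B_seq=7047 B_ack=100
After event 1: A_seq=100 A_ack=7245 B_seq=7245 B_ack=100
After event 2: A_seq=204 A_ack=7245 B_seq=7245 B_ack=100

204 7245 7245 100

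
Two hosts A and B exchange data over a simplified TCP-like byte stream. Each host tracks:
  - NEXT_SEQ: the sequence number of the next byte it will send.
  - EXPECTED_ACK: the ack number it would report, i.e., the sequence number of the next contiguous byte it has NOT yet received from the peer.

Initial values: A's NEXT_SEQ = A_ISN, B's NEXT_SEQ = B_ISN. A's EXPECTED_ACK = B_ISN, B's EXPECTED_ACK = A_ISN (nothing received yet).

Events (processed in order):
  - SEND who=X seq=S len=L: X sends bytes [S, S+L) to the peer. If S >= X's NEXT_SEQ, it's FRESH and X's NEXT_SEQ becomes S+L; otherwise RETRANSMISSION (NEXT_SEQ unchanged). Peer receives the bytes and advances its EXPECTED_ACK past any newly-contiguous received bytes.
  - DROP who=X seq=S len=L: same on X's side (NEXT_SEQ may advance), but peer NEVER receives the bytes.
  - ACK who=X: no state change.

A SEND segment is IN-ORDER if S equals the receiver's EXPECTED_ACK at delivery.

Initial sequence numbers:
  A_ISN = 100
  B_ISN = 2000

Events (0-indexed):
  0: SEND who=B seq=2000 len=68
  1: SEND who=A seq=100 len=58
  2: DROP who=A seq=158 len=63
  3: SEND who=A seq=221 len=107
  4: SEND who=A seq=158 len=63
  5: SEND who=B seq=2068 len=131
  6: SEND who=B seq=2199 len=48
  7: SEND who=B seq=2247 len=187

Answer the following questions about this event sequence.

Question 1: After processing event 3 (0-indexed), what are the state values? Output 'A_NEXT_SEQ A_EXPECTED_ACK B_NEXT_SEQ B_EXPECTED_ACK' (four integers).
After event 0: A_seq=100 A_ack=2068 B_seq=2068 B_ack=100
After event 1: A_seq=158 A_ack=2068 B_seq=2068 B_ack=158
After event 2: A_seq=221 A_ack=2068 B_seq=2068 B_ack=158
After event 3: A_seq=328 A_ack=2068 B_seq=2068 B_ack=158

328 2068 2068 158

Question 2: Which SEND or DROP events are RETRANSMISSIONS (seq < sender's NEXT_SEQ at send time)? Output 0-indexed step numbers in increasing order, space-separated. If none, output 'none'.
Answer: 4

Derivation:
Step 0: SEND seq=2000 -> fresh
Step 1: SEND seq=100 -> fresh
Step 2: DROP seq=158 -> fresh
Step 3: SEND seq=221 -> fresh
Step 4: SEND seq=158 -> retransmit
Step 5: SEND seq=2068 -> fresh
Step 6: SEND seq=2199 -> fresh
Step 7: SEND seq=2247 -> fresh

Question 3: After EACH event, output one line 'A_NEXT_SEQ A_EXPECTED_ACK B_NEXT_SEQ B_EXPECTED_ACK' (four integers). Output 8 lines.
100 2068 2068 100
158 2068 2068 158
221 2068 2068 158
328 2068 2068 158
328 2068 2068 328
328 2199 2199 328
328 2247 2247 328
328 2434 2434 328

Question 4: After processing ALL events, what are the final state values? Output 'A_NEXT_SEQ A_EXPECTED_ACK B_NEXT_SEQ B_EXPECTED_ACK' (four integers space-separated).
After event 0: A_seq=100 A_ack=2068 B_seq=2068 B_ack=100
After event 1: A_seq=158 A_ack=2068 B_seq=2068 B_ack=158
After event 2: A_seq=221 A_ack=2068 B_seq=2068 B_ack=158
After event 3: A_seq=328 A_ack=2068 B_seq=2068 B_ack=158
After event 4: A_seq=328 A_ack=2068 B_seq=2068 B_ack=328
After event 5: A_seq=328 A_ack=2199 B_seq=2199 B_ack=328
After event 6: A_seq=328 A_ack=2247 B_seq=2247 B_ack=328
After event 7: A_seq=328 A_ack=2434 B_seq=2434 B_ack=328

Answer: 328 2434 2434 328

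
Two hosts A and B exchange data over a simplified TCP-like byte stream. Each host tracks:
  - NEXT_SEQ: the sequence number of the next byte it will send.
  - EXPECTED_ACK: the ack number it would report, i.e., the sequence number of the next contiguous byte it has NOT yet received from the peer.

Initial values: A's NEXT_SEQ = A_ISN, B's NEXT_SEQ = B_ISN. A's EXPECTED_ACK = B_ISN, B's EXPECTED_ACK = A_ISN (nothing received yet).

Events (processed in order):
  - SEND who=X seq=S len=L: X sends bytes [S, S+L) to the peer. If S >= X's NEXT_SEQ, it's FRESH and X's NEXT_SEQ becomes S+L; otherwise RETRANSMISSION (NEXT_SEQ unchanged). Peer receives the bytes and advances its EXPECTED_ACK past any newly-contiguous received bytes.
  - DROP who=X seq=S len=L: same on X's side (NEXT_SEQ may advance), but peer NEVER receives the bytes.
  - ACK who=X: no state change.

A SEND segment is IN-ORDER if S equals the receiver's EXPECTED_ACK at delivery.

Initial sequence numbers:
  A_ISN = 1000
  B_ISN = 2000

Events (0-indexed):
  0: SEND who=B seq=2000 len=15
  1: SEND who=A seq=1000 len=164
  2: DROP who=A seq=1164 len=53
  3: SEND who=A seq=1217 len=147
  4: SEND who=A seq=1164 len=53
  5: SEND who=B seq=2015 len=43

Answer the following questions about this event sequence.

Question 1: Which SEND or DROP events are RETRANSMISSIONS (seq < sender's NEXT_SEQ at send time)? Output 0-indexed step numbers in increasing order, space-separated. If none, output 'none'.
Step 0: SEND seq=2000 -> fresh
Step 1: SEND seq=1000 -> fresh
Step 2: DROP seq=1164 -> fresh
Step 3: SEND seq=1217 -> fresh
Step 4: SEND seq=1164 -> retransmit
Step 5: SEND seq=2015 -> fresh

Answer: 4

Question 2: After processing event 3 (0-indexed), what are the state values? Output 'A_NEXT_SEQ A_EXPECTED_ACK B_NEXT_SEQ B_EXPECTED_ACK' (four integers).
After event 0: A_seq=1000 A_ack=2015 B_seq=2015 B_ack=1000
After event 1: A_seq=1164 A_ack=2015 B_seq=2015 B_ack=1164
After event 2: A_seq=1217 A_ack=2015 B_seq=2015 B_ack=1164
After event 3: A_seq=1364 A_ack=2015 B_seq=2015 B_ack=1164

1364 2015 2015 1164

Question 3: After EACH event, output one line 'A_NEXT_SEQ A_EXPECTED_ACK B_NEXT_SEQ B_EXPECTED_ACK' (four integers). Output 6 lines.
1000 2015 2015 1000
1164 2015 2015 1164
1217 2015 2015 1164
1364 2015 2015 1164
1364 2015 2015 1364
1364 2058 2058 1364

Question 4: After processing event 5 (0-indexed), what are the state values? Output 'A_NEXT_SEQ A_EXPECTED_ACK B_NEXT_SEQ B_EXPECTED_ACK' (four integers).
After event 0: A_seq=1000 A_ack=2015 B_seq=2015 B_ack=1000
After event 1: A_seq=1164 A_ack=2015 B_seq=2015 B_ack=1164
After event 2: A_seq=1217 A_ack=2015 B_seq=2015 B_ack=1164
After event 3: A_seq=1364 A_ack=2015 B_seq=2015 B_ack=1164
After event 4: A_seq=1364 A_ack=2015 B_seq=2015 B_ack=1364
After event 5: A_seq=1364 A_ack=2058 B_seq=2058 B_ack=1364

1364 2058 2058 1364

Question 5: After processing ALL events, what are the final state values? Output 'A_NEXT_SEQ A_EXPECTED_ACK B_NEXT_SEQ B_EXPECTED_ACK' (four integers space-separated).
After event 0: A_seq=1000 A_ack=2015 B_seq=2015 B_ack=1000
After event 1: A_seq=1164 A_ack=2015 B_seq=2015 B_ack=1164
After event 2: A_seq=1217 A_ack=2015 B_seq=2015 B_ack=1164
After event 3: A_seq=1364 A_ack=2015 B_seq=2015 B_ack=1164
After event 4: A_seq=1364 A_ack=2015 B_seq=2015 B_ack=1364
After event 5: A_seq=1364 A_ack=2058 B_seq=2058 B_ack=1364

Answer: 1364 2058 2058 1364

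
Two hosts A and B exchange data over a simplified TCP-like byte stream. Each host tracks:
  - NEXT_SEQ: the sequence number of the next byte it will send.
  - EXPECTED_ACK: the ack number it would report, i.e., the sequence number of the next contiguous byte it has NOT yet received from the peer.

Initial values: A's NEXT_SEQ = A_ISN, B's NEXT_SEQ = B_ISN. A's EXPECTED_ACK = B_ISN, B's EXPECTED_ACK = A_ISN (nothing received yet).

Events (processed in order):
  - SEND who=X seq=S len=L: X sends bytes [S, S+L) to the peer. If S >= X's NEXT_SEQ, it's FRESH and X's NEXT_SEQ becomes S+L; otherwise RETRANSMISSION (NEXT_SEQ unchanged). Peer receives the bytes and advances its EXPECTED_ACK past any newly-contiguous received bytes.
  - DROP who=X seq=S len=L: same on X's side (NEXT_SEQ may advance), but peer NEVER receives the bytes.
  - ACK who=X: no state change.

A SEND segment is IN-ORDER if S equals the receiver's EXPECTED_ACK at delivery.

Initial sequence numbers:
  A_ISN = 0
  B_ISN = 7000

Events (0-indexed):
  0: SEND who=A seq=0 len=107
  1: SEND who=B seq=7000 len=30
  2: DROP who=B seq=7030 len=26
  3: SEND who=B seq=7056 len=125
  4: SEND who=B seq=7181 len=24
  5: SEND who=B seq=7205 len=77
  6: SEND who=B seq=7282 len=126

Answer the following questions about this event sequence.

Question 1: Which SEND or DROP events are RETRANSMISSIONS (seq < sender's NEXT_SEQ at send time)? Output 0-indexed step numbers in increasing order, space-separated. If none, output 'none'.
Answer: none

Derivation:
Step 0: SEND seq=0 -> fresh
Step 1: SEND seq=7000 -> fresh
Step 2: DROP seq=7030 -> fresh
Step 3: SEND seq=7056 -> fresh
Step 4: SEND seq=7181 -> fresh
Step 5: SEND seq=7205 -> fresh
Step 6: SEND seq=7282 -> fresh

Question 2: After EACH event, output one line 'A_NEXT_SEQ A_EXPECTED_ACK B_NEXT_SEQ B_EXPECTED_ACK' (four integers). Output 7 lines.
107 7000 7000 107
107 7030 7030 107
107 7030 7056 107
107 7030 7181 107
107 7030 7205 107
107 7030 7282 107
107 7030 7408 107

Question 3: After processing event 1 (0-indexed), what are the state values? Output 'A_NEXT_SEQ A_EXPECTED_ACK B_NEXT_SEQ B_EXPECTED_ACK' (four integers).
After event 0: A_seq=107 A_ack=7000 B_seq=7000 B_ack=107
After event 1: A_seq=107 A_ack=7030 B_seq=7030 B_ack=107

107 7030 7030 107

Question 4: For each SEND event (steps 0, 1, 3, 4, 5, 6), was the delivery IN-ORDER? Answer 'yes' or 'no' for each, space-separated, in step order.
Step 0: SEND seq=0 -> in-order
Step 1: SEND seq=7000 -> in-order
Step 3: SEND seq=7056 -> out-of-order
Step 4: SEND seq=7181 -> out-of-order
Step 5: SEND seq=7205 -> out-of-order
Step 6: SEND seq=7282 -> out-of-order

Answer: yes yes no no no no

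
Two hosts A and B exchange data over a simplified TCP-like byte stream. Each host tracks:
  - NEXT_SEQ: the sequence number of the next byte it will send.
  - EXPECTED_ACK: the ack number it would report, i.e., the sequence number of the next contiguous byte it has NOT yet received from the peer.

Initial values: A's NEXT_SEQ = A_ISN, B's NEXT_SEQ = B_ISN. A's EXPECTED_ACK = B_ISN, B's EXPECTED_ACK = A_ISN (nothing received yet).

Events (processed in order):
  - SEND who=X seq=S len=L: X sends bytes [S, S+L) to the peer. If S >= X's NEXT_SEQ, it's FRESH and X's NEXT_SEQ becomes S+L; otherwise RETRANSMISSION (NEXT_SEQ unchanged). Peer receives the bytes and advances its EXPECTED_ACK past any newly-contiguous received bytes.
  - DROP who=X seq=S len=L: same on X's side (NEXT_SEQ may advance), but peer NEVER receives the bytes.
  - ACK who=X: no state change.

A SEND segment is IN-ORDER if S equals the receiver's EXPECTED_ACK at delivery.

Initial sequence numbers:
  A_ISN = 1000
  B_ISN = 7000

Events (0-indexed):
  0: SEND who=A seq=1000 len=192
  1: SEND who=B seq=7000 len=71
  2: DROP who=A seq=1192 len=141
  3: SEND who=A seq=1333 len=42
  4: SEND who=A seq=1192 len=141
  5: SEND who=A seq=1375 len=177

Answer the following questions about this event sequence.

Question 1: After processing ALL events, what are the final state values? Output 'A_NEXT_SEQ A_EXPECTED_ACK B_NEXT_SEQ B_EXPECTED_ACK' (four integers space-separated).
After event 0: A_seq=1192 A_ack=7000 B_seq=7000 B_ack=1192
After event 1: A_seq=1192 A_ack=7071 B_seq=7071 B_ack=1192
After event 2: A_seq=1333 A_ack=7071 B_seq=7071 B_ack=1192
After event 3: A_seq=1375 A_ack=7071 B_seq=7071 B_ack=1192
After event 4: A_seq=1375 A_ack=7071 B_seq=7071 B_ack=1375
After event 5: A_seq=1552 A_ack=7071 B_seq=7071 B_ack=1552

Answer: 1552 7071 7071 1552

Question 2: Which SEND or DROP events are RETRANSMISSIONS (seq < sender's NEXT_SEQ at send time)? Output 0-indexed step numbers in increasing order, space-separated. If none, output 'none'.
Answer: 4

Derivation:
Step 0: SEND seq=1000 -> fresh
Step 1: SEND seq=7000 -> fresh
Step 2: DROP seq=1192 -> fresh
Step 3: SEND seq=1333 -> fresh
Step 4: SEND seq=1192 -> retransmit
Step 5: SEND seq=1375 -> fresh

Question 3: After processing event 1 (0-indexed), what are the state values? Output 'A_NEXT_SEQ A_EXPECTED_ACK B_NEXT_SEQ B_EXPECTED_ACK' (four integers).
After event 0: A_seq=1192 A_ack=7000 B_seq=7000 B_ack=1192
After event 1: A_seq=1192 A_ack=7071 B_seq=7071 B_ack=1192

1192 7071 7071 1192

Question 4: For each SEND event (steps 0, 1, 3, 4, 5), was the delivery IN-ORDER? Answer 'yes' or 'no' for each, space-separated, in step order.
Answer: yes yes no yes yes

Derivation:
Step 0: SEND seq=1000 -> in-order
Step 1: SEND seq=7000 -> in-order
Step 3: SEND seq=1333 -> out-of-order
Step 4: SEND seq=1192 -> in-order
Step 5: SEND seq=1375 -> in-order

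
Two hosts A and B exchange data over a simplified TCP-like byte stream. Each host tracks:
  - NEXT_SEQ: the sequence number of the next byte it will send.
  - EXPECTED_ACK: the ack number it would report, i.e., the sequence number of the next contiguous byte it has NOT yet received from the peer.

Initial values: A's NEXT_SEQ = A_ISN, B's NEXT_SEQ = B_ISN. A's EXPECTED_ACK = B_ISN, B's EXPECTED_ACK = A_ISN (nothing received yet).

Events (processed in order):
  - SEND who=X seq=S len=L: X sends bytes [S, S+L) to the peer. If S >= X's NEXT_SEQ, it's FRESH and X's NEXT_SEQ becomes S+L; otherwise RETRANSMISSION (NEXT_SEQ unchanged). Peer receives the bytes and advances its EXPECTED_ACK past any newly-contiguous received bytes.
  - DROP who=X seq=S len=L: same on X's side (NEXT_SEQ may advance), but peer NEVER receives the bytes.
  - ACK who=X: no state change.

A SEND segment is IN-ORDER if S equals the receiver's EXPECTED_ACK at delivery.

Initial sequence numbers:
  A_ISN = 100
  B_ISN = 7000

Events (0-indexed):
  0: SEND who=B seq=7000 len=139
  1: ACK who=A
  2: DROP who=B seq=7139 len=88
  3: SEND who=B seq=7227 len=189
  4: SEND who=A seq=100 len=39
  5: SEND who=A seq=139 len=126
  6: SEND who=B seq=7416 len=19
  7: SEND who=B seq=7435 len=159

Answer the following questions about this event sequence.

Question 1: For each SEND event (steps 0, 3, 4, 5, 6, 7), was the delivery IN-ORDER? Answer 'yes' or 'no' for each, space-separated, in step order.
Answer: yes no yes yes no no

Derivation:
Step 0: SEND seq=7000 -> in-order
Step 3: SEND seq=7227 -> out-of-order
Step 4: SEND seq=100 -> in-order
Step 5: SEND seq=139 -> in-order
Step 6: SEND seq=7416 -> out-of-order
Step 7: SEND seq=7435 -> out-of-order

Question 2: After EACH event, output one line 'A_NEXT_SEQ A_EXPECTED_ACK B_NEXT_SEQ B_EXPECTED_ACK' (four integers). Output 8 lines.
100 7139 7139 100
100 7139 7139 100
100 7139 7227 100
100 7139 7416 100
139 7139 7416 139
265 7139 7416 265
265 7139 7435 265
265 7139 7594 265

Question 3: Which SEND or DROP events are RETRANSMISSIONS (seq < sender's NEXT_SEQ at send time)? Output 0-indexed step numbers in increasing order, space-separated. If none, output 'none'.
Answer: none

Derivation:
Step 0: SEND seq=7000 -> fresh
Step 2: DROP seq=7139 -> fresh
Step 3: SEND seq=7227 -> fresh
Step 4: SEND seq=100 -> fresh
Step 5: SEND seq=139 -> fresh
Step 6: SEND seq=7416 -> fresh
Step 7: SEND seq=7435 -> fresh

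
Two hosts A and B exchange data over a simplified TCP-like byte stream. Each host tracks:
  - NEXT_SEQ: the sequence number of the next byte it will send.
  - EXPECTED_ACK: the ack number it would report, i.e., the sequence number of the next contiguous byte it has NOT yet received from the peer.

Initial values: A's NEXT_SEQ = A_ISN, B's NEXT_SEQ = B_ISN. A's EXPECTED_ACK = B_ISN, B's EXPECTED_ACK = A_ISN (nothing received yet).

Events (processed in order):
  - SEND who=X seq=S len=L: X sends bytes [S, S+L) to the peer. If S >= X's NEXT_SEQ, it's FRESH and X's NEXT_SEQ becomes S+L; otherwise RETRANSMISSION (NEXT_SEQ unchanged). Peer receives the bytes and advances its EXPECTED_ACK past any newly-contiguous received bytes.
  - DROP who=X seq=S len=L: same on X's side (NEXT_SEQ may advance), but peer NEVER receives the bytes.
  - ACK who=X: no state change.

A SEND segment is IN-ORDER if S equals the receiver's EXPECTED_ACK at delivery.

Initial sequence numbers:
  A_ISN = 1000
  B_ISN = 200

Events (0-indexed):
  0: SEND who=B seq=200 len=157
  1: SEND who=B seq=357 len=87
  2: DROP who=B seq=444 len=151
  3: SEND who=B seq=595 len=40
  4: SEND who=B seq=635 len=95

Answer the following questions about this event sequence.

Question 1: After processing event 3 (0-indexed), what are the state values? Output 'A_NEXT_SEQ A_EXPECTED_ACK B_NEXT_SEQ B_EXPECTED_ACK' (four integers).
After event 0: A_seq=1000 A_ack=357 B_seq=357 B_ack=1000
After event 1: A_seq=1000 A_ack=444 B_seq=444 B_ack=1000
After event 2: A_seq=1000 A_ack=444 B_seq=595 B_ack=1000
After event 3: A_seq=1000 A_ack=444 B_seq=635 B_ack=1000

1000 444 635 1000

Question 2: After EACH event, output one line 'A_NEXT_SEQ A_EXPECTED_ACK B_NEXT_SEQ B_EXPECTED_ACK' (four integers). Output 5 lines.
1000 357 357 1000
1000 444 444 1000
1000 444 595 1000
1000 444 635 1000
1000 444 730 1000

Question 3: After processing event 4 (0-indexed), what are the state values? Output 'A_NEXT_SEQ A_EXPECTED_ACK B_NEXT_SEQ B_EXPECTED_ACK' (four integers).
After event 0: A_seq=1000 A_ack=357 B_seq=357 B_ack=1000
After event 1: A_seq=1000 A_ack=444 B_seq=444 B_ack=1000
After event 2: A_seq=1000 A_ack=444 B_seq=595 B_ack=1000
After event 3: A_seq=1000 A_ack=444 B_seq=635 B_ack=1000
After event 4: A_seq=1000 A_ack=444 B_seq=730 B_ack=1000

1000 444 730 1000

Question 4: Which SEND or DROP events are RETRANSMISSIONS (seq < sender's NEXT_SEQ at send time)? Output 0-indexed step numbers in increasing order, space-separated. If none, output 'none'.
Answer: none

Derivation:
Step 0: SEND seq=200 -> fresh
Step 1: SEND seq=357 -> fresh
Step 2: DROP seq=444 -> fresh
Step 3: SEND seq=595 -> fresh
Step 4: SEND seq=635 -> fresh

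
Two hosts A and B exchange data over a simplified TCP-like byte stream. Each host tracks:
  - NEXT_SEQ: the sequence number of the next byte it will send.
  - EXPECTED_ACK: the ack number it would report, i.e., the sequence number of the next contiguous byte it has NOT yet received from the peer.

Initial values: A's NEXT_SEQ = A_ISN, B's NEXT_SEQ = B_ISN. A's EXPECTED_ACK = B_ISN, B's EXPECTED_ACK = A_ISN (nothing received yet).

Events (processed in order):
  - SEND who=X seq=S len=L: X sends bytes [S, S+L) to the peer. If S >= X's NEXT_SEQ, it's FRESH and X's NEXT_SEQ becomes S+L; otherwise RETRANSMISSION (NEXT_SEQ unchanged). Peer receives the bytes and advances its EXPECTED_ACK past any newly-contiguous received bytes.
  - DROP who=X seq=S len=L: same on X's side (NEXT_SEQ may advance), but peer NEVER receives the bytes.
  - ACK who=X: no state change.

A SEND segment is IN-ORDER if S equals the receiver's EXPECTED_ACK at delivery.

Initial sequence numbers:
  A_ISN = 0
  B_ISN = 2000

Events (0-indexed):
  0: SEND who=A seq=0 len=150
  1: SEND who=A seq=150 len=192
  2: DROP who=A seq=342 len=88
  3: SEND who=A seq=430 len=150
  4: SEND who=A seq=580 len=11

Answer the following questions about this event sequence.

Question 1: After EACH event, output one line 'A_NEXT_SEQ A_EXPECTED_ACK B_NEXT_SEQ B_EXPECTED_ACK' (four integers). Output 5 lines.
150 2000 2000 150
342 2000 2000 342
430 2000 2000 342
580 2000 2000 342
591 2000 2000 342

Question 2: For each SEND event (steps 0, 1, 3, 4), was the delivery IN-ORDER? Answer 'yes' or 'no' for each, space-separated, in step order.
Answer: yes yes no no

Derivation:
Step 0: SEND seq=0 -> in-order
Step 1: SEND seq=150 -> in-order
Step 3: SEND seq=430 -> out-of-order
Step 4: SEND seq=580 -> out-of-order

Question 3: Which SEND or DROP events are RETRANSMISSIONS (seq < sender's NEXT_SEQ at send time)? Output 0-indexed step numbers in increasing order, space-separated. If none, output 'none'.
Answer: none

Derivation:
Step 0: SEND seq=0 -> fresh
Step 1: SEND seq=150 -> fresh
Step 2: DROP seq=342 -> fresh
Step 3: SEND seq=430 -> fresh
Step 4: SEND seq=580 -> fresh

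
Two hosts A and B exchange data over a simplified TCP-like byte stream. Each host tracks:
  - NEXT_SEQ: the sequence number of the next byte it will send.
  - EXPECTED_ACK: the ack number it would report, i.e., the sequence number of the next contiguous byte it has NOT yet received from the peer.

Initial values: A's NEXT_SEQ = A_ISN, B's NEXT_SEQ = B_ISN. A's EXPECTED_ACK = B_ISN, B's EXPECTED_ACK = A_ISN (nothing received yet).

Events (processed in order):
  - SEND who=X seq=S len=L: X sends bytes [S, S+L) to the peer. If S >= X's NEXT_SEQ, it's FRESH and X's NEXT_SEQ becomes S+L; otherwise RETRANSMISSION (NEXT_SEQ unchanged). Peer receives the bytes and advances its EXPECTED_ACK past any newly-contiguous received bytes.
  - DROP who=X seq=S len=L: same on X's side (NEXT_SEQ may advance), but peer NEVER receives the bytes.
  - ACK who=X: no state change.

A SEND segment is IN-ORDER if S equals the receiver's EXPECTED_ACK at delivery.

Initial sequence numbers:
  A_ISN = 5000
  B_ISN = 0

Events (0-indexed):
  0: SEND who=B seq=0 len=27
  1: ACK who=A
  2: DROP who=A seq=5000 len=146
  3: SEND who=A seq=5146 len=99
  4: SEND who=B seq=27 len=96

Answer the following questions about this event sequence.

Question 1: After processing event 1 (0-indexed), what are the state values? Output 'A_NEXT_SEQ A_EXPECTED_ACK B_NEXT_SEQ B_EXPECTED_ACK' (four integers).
After event 0: A_seq=5000 A_ack=27 B_seq=27 B_ack=5000
After event 1: A_seq=5000 A_ack=27 B_seq=27 B_ack=5000

5000 27 27 5000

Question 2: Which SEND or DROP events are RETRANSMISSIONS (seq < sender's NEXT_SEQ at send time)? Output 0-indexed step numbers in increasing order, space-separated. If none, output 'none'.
Answer: none

Derivation:
Step 0: SEND seq=0 -> fresh
Step 2: DROP seq=5000 -> fresh
Step 3: SEND seq=5146 -> fresh
Step 4: SEND seq=27 -> fresh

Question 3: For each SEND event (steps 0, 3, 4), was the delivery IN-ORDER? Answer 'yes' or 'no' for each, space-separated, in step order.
Step 0: SEND seq=0 -> in-order
Step 3: SEND seq=5146 -> out-of-order
Step 4: SEND seq=27 -> in-order

Answer: yes no yes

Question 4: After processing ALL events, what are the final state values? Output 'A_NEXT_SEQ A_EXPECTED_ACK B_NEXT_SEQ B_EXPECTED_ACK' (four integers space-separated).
After event 0: A_seq=5000 A_ack=27 B_seq=27 B_ack=5000
After event 1: A_seq=5000 A_ack=27 B_seq=27 B_ack=5000
After event 2: A_seq=5146 A_ack=27 B_seq=27 B_ack=5000
After event 3: A_seq=5245 A_ack=27 B_seq=27 B_ack=5000
After event 4: A_seq=5245 A_ack=123 B_seq=123 B_ack=5000

Answer: 5245 123 123 5000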